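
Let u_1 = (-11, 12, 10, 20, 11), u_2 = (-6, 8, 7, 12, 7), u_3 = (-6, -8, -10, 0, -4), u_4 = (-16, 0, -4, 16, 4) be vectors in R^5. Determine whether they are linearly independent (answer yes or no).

no

Form the matrix with these vectors as rows and row reduce.
R2 ← R2 − (6/11)·R1: [0, 16/11, 17/11, 12/11, 1]
R3 ← R3 − (6/11)·R1: [0, -160/11, -170/11, -120/11, -10]
R4 ← R4 − (16/11)·R1: [0, -192/11, -204/11, -144/11, -12]
R3 ← R3 + (10)·R2: [0, 0, 0, 0, 0]
R4 ← R4 + (12)·R2: [0, 0, 0, 0, 0]
2 nonzero rows, so the 4 vectors span a space of dimension 2.
Since 2 < 4, the vectors are linearly dependent.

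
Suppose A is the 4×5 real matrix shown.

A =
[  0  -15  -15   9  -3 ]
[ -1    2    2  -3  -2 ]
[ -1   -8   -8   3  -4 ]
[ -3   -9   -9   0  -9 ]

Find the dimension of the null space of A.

Row reduce to echelon form.
Swap R1 ↔ R2
R3 ← R3 − R1: [0, -10, -10, 6, -2]
R4 ← R4 − (3)·R1: [0, -15, -15, 9, -3]
R3 ← R3 − (2/3)·R2: [0, 0, 0, 0, 0]
R4 ← R4 − R2: [0, 0, 0, 0, 0]
2 nonzero rows, so rank(A) = 2.
A has 5 columns; by rank–nullity, nullity = 5 − 2 = 3.

3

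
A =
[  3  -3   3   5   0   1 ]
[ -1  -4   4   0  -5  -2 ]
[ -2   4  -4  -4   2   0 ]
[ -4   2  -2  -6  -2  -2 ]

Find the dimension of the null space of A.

Row reduce to echelon form.
R2 ← R2 + (1/3)·R1: [0, -5, 5, 5/3, -5, -5/3]
R3 ← R3 + (2/3)·R1: [0, 2, -2, -2/3, 2, 2/3]
R4 ← R4 + (4/3)·R1: [0, -2, 2, 2/3, -2, -2/3]
R3 ← R3 + (2/5)·R2: [0, 0, 0, 0, 0, 0]
R4 ← R4 − (2/5)·R2: [0, 0, 0, 0, 0, 0]
2 nonzero rows, so rank(A) = 2.
A has 6 columns; by rank–nullity, nullity = 6 − 2 = 4.

4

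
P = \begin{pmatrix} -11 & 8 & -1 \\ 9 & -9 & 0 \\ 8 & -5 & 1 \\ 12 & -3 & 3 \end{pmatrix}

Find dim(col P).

Row reduce to echelon form.
R2 ← R2 + (9/11)·R1: [0, -27/11, -9/11]
R3 ← R3 + (8/11)·R1: [0, 9/11, 3/11]
R4 ← R4 + (12/11)·R1: [0, 63/11, 21/11]
R3 ← R3 + (1/3)·R2: [0, 0, 0]
R4 ← R4 + (7/3)·R2: [0, 0, 0]
Echelon form has 2 nonzero rows, so rank(P) = 2.
The column space has dimension equal to the rank: 2.

2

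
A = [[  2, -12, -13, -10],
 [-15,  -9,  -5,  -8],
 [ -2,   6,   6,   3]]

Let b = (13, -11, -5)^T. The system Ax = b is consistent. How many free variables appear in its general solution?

Row reduce the augmented matrix [A | b].
R2 ← R2 + (15/2)·R1: [0, -99, -205/2, -83, 173/2]
R3 ← R3 + R1: [0, -6, -7, -7, 8]
R3 ← R3 − (2/33)·R2: [0, 0, -26/33, -65/33, 91/33]
The echelon form has 3 nonzero rows, and every pivot lies in the first 4 columns, so rank(A) = rank([A|b]) = 3.
The system is consistent.
Free variables = (unknowns) − (rank) = 4 − 3 = 1.

1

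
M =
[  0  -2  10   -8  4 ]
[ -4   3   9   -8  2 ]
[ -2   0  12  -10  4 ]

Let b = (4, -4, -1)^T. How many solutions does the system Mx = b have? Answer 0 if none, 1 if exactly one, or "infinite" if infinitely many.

Row reduce the augmented matrix [M | b].
Swap R1 ↔ R2
R3 ← R3 − (1/2)·R1: [0, -3/2, 15/2, -6, 3, 1]
R3 ← R3 − (3/4)·R2: [0, 0, 0, 0, 0, -2]
The echelon form has 3 nonzero rows; the last pivot sits in the augmented column, so rank(M) = 2 but rank([M|b]) = 3.
Since the ranks differ, the system is inconsistent.
It has no solutions.

0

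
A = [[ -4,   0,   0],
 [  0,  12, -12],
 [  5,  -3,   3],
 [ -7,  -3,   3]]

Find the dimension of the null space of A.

1

Row reduce to echelon form.
R3 ← R3 + (5/4)·R1: [0, -3, 3]
R4 ← R4 − (7/4)·R1: [0, -3, 3]
R3 ← R3 + (1/4)·R2: [0, 0, 0]
R4 ← R4 + (1/4)·R2: [0, 0, 0]
2 nonzero rows, so rank(A) = 2.
A has 3 columns; by rank–nullity, nullity = 3 − 2 = 1.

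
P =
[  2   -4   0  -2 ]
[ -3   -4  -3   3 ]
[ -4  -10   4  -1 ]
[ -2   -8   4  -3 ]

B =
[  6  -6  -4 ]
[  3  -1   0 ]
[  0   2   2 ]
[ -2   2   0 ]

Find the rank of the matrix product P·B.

First compute PB:
[[  4, -12,  -8],
 [-36,  22,   6],
 [-52,  40,  24],
 [-30,  22,  16]]
Now row reduce the product.
R2 ← R2 + (9)·R1: [0, -86, -66]
R3 ← R3 + (13)·R1: [0, -116, -80]
R4 ← R4 + (15/2)·R1: [0, -68, -44]
R3 ← R3 − (58/43)·R2: [0, 0, 388/43]
R4 ← R4 − (34/43)·R2: [0, 0, 352/43]
R4 ← R4 − (88/97)·R3: [0, 0, 0]
3 nonzero rows, so rank(PB) = 3.

3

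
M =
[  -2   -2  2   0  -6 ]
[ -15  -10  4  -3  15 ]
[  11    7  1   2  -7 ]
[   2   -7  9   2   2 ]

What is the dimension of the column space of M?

Row reduce to echelon form.
R2 ← R2 − (15/2)·R1: [0, 5, -11, -3, 60]
R3 ← R3 + (11/2)·R1: [0, -4, 12, 2, -40]
R4 ← R4 + R1: [0, -9, 11, 2, -4]
R3 ← R3 + (4/5)·R2: [0, 0, 16/5, -2/5, 8]
R4 ← R4 + (9/5)·R2: [0, 0, -44/5, -17/5, 104]
R4 ← R4 + (11/4)·R3: [0, 0, 0, -9/2, 126]
Echelon form has 4 nonzero rows, so rank(M) = 4.
The column space has dimension equal to the rank: 4.

4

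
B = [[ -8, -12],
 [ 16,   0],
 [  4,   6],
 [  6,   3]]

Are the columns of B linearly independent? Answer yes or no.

yes

Row reduce B to echelon form.
R2 ← R2 + (2)·R1: [0, -24]
R3 ← R3 + (1/2)·R1: [0, 0]
R4 ← R4 + (3/4)·R1: [0, -6]
R4 ← R4 − (1/4)·R2: [0, 0]
2 pivots among 2 columns.
Every column is a pivot column, so the columns are linearly independent.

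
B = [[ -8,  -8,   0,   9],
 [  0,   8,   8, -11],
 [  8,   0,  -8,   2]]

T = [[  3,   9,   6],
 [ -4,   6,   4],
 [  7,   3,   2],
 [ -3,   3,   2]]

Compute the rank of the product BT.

First compute BT:
[[-19, -93, -62],
 [ 57,  39,  26],
 [-38,  54,  36]]
Now row reduce the product.
R2 ← R2 + (3)·R1: [0, -240, -160]
R3 ← R3 − (2)·R1: [0, 240, 160]
R3 ← R3 + R2: [0, 0, 0]
2 nonzero rows, so rank(BT) = 2.

2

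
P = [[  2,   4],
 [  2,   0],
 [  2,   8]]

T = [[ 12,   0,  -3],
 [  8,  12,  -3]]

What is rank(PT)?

2

First compute PT:
[[ 56,  48, -18],
 [ 24,   0,  -6],
 [ 88,  96, -30]]
Now row reduce the product.
R2 ← R2 − (3/7)·R1: [0, -144/7, 12/7]
R3 ← R3 − (11/7)·R1: [0, 144/7, -12/7]
R3 ← R3 + R2: [0, 0, 0]
2 nonzero rows, so rank(PT) = 2.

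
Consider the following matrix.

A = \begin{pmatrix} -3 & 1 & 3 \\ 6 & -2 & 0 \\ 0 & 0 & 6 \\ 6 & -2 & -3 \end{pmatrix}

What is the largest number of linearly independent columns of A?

Row reduce to echelon form.
R2 ← R2 + (2)·R1: [0, 0, 6]
R4 ← R4 + (2)·R1: [0, 0, 3]
R3 ← R3 − R2: [0, 0, 0]
R4 ← R4 − (1/2)·R2: [0, 0, 0]
Echelon form has 2 nonzero rows, so rank(A) = 2.
The rank gives the maximum number of linearly independent columns: 2.

2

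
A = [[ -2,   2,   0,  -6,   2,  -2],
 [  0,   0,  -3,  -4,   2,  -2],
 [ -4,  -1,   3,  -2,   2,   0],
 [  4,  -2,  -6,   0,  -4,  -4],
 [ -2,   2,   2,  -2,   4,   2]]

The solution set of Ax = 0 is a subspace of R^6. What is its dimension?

Row reduce to echelon form.
R3 ← R3 − (2)·R1: [0, -5, 3, 10, -2, 4]
R4 ← R4 + (2)·R1: [0, 2, -6, -12, 0, -8]
R5 ← R5 − R1: [0, 0, 2, 4, 2, 4]
Swap R2 ↔ R3
R4 ← R4 + (2/5)·R2: [0, 0, -24/5, -8, -4/5, -32/5]
R4 ← R4 − (8/5)·R3: [0, 0, 0, -8/5, -4, -16/5]
R5 ← R5 + (2/3)·R3: [0, 0, 0, 4/3, 10/3, 8/3]
R5 ← R5 + (5/6)·R4: [0, 0, 0, 0, 0, 0]
4 nonzero rows, so rank(A) = 4.
A has 6 columns; by rank–nullity, nullity = 6 − 4 = 2.

2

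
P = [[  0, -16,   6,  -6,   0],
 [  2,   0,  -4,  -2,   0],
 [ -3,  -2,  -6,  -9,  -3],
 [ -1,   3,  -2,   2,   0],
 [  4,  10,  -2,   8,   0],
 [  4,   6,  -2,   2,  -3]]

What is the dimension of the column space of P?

Row reduce to echelon form.
Swap R1 ↔ R2
R3 ← R3 + (3/2)·R1: [0, -2, -12, -12, -3]
R4 ← R4 + (1/2)·R1: [0, 3, -4, 1, 0]
R5 ← R5 − (2)·R1: [0, 10, 6, 12, 0]
R6 ← R6 − (2)·R1: [0, 6, 6, 6, -3]
R3 ← R3 − (1/8)·R2: [0, 0, -51/4, -45/4, -3]
R4 ← R4 + (3/16)·R2: [0, 0, -23/8, -1/8, 0]
R5 ← R5 + (5/8)·R2: [0, 0, 39/4, 33/4, 0]
R6 ← R6 + (3/8)·R2: [0, 0, 33/4, 15/4, -3]
R4 ← R4 − (23/102)·R3: [0, 0, 0, 41/17, 23/34]
R5 ← R5 + (13/17)·R3: [0, 0, 0, -6/17, -39/17]
R6 ← R6 + (11/17)·R3: [0, 0, 0, -60/17, -84/17]
R5 ← R5 + (6/41)·R4: [0, 0, 0, 0, -90/41]
R6 ← R6 + (60/41)·R4: [0, 0, 0, 0, -162/41]
R6 ← R6 − (9/5)·R5: [0, 0, 0, 0, 0]
Echelon form has 5 nonzero rows, so rank(P) = 5.
The column space has dimension equal to the rank: 5.

5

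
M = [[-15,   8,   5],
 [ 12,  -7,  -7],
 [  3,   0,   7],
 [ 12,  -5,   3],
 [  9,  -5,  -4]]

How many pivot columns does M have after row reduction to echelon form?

2

Row reduce to echelon form.
R2 ← R2 + (4/5)·R1: [0, -3/5, -3]
R3 ← R3 + (1/5)·R1: [0, 8/5, 8]
R4 ← R4 + (4/5)·R1: [0, 7/5, 7]
R5 ← R5 + (3/5)·R1: [0, -1/5, -1]
R3 ← R3 + (8/3)·R2: [0, 0, 0]
R4 ← R4 + (7/3)·R2: [0, 0, 0]
R5 ← R5 − (1/3)·R2: [0, 0, 0]
Echelon form has 2 nonzero rows, so rank(M) = 2.
Each nonzero row contributes one pivot column: 2 pivot columns.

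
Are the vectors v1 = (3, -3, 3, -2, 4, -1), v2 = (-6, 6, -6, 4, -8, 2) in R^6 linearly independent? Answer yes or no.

no

Form the matrix with these vectors as rows and row reduce.
R2 ← R2 + (2)·R1: [0, 0, 0, 0, 0, 0]
1 nonzero row, so the 2 vectors span a space of dimension 1.
Since 1 < 2, the vectors are linearly dependent.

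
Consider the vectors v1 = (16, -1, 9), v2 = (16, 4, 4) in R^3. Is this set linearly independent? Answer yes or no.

Form the matrix with these vectors as rows and row reduce.
R2 ← R2 − R1: [0, 5, -5]
2 nonzero rows, so the 2 vectors span a space of dimension 2.
Since 2 = 2, the vectors are linearly independent.

yes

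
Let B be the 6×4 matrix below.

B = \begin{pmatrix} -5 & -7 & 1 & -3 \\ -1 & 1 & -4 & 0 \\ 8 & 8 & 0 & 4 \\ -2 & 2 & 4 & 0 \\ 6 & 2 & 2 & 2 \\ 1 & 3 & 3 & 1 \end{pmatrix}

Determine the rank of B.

Row reduce to echelon form.
R2 ← R2 − (1/5)·R1: [0, 12/5, -21/5, 3/5]
R3 ← R3 + (8/5)·R1: [0, -16/5, 8/5, -4/5]
R4 ← R4 − (2/5)·R1: [0, 24/5, 18/5, 6/5]
R5 ← R5 + (6/5)·R1: [0, -32/5, 16/5, -8/5]
R6 ← R6 + (1/5)·R1: [0, 8/5, 16/5, 2/5]
R3 ← R3 + (4/3)·R2: [0, 0, -4, 0]
R4 ← R4 − (2)·R2: [0, 0, 12, 0]
R5 ← R5 + (8/3)·R2: [0, 0, -8, 0]
R6 ← R6 − (2/3)·R2: [0, 0, 6, 0]
R4 ← R4 + (3)·R3: [0, 0, 0, 0]
R5 ← R5 − (2)·R3: [0, 0, 0, 0]
R6 ← R6 + (3/2)·R3: [0, 0, 0, 0]
Echelon form has 3 nonzero rows, so rank(B) = 3.

3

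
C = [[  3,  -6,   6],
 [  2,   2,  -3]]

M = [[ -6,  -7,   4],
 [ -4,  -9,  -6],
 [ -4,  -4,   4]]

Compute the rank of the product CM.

First compute CM:
[[-18,   9,  72],
 [ -8, -20, -16]]
Now row reduce the product.
R2 ← R2 − (4/9)·R1: [0, -24, -48]
2 nonzero rows, so rank(CM) = 2.

2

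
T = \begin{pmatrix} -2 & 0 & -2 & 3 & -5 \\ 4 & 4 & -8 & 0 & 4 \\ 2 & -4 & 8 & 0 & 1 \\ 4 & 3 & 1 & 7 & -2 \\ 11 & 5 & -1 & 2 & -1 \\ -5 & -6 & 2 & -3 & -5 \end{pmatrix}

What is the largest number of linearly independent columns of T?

5

Row reduce to echelon form.
R2 ← R2 + (2)·R1: [0, 4, -12, 6, -6]
R3 ← R3 + R1: [0, -4, 6, 3, -4]
R4 ← R4 + (2)·R1: [0, 3, -3, 13, -12]
R5 ← R5 + (11/2)·R1: [0, 5, -12, 37/2, -57/2]
R6 ← R6 − (5/2)·R1: [0, -6, 7, -21/2, 15/2]
R3 ← R3 + R2: [0, 0, -6, 9, -10]
R4 ← R4 − (3/4)·R2: [0, 0, 6, 17/2, -15/2]
R5 ← R5 − (5/4)·R2: [0, 0, 3, 11, -21]
R6 ← R6 + (3/2)·R2: [0, 0, -11, -3/2, -3/2]
R4 ← R4 + R3: [0, 0, 0, 35/2, -35/2]
R5 ← R5 + (1/2)·R3: [0, 0, 0, 31/2, -26]
R6 ← R6 − (11/6)·R3: [0, 0, 0, -18, 101/6]
R5 ← R5 − (31/35)·R4: [0, 0, 0, 0, -21/2]
R6 ← R6 + (36/35)·R4: [0, 0, 0, 0, -7/6]
R6 ← R6 − (1/9)·R5: [0, 0, 0, 0, 0]
Echelon form has 5 nonzero rows, so rank(T) = 5.
The rank gives the maximum number of linearly independent columns: 5.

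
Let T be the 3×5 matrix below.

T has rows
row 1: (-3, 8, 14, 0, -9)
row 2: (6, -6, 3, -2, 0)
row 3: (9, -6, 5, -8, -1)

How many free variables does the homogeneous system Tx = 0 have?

Row reduce to echelon form.
R2 ← R2 + (2)·R1: [0, 10, 31, -2, -18]
R3 ← R3 + (3)·R1: [0, 18, 47, -8, -28]
R3 ← R3 − (9/5)·R2: [0, 0, -44/5, -22/5, 22/5]
3 nonzero rows, so rank(T) = 3.
T has 5 columns; by rank–nullity, nullity = 5 − 3 = 2.

2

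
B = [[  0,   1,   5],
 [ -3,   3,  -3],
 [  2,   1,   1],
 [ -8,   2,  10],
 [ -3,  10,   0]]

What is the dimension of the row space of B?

Row reduce to echelon form.
Swap R1 ↔ R2
R3 ← R3 + (2/3)·R1: [0, 3, -1]
R4 ← R4 − (8/3)·R1: [0, -6, 18]
R5 ← R5 − R1: [0, 7, 3]
R3 ← R3 − (3)·R2: [0, 0, -16]
R4 ← R4 + (6)·R2: [0, 0, 48]
R5 ← R5 − (7)·R2: [0, 0, -32]
R4 ← R4 + (3)·R3: [0, 0, 0]
R5 ← R5 − (2)·R3: [0, 0, 0]
Echelon form has 3 nonzero rows, so rank(B) = 3.
The row space has dimension equal to the rank: 3.

3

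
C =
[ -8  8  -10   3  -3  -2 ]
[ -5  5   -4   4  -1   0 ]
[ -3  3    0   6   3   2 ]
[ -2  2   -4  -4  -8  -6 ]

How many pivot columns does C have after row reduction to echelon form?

Row reduce to echelon form.
R2 ← R2 − (5/8)·R1: [0, 0, 9/4, 17/8, 7/8, 5/4]
R3 ← R3 − (3/8)·R1: [0, 0, 15/4, 39/8, 33/8, 11/4]
R4 ← R4 − (1/4)·R1: [0, 0, -3/2, -19/4, -29/4, -11/2]
R3 ← R3 − (5/3)·R2: [0, 0, 0, 4/3, 8/3, 2/3]
R4 ← R4 + (2/3)·R2: [0, 0, 0, -10/3, -20/3, -14/3]
R4 ← R4 + (5/2)·R3: [0, 0, 0, 0, 0, -3]
Echelon form has 4 nonzero rows, so rank(C) = 4.
Each nonzero row contributes one pivot column: 4 pivot columns.

4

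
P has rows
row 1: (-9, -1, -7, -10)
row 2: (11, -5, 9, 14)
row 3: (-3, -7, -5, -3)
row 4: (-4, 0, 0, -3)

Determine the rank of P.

Row reduce to echelon form.
R2 ← R2 + (11/9)·R1: [0, -56/9, 4/9, 16/9]
R3 ← R3 − (1/3)·R1: [0, -20/3, -8/3, 1/3]
R4 ← R4 − (4/9)·R1: [0, 4/9, 28/9, 13/9]
R3 ← R3 − (15/14)·R2: [0, 0, -22/7, -11/7]
R4 ← R4 + (1/14)·R2: [0, 0, 22/7, 11/7]
R4 ← R4 + R3: [0, 0, 0, 0]
Echelon form has 3 nonzero rows, so rank(P) = 3.

3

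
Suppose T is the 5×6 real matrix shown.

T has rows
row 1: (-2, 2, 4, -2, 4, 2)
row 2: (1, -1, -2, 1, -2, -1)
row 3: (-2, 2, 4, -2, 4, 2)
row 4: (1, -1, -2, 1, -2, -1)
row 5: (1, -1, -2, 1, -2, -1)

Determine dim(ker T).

5

Row reduce to echelon form.
R2 ← R2 + (1/2)·R1: [0, 0, 0, 0, 0, 0]
R3 ← R3 − R1: [0, 0, 0, 0, 0, 0]
R4 ← R4 + (1/2)·R1: [0, 0, 0, 0, 0, 0]
R5 ← R5 + (1/2)·R1: [0, 0, 0, 0, 0, 0]
1 nonzero row, so rank(T) = 1.
T has 6 columns; by rank–nullity, nullity = 6 − 1 = 5.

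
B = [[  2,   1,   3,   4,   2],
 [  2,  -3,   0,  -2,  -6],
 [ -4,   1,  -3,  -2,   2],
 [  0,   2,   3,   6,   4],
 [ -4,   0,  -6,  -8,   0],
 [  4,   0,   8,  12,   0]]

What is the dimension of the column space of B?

Row reduce to echelon form.
R2 ← R2 − R1: [0, -4, -3, -6, -8]
R3 ← R3 + (2)·R1: [0, 3, 3, 6, 6]
R5 ← R5 + (2)·R1: [0, 2, 0, 0, 4]
R6 ← R6 − (2)·R1: [0, -2, 2, 4, -4]
R3 ← R3 + (3/4)·R2: [0, 0, 3/4, 3/2, 0]
R4 ← R4 + (1/2)·R2: [0, 0, 3/2, 3, 0]
R5 ← R5 + (1/2)·R2: [0, 0, -3/2, -3, 0]
R6 ← R6 − (1/2)·R2: [0, 0, 7/2, 7, 0]
R4 ← R4 − (2)·R3: [0, 0, 0, 0, 0]
R5 ← R5 + (2)·R3: [0, 0, 0, 0, 0]
R6 ← R6 − (14/3)·R3: [0, 0, 0, 0, 0]
Echelon form has 3 nonzero rows, so rank(B) = 3.
The column space has dimension equal to the rank: 3.

3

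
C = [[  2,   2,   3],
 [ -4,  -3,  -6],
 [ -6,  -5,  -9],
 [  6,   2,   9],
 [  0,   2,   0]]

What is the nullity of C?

Row reduce to echelon form.
R2 ← R2 + (2)·R1: [0, 1, 0]
R3 ← R3 + (3)·R1: [0, 1, 0]
R4 ← R4 − (3)·R1: [0, -4, 0]
R3 ← R3 − R2: [0, 0, 0]
R4 ← R4 + (4)·R2: [0, 0, 0]
R5 ← R5 − (2)·R2: [0, 0, 0]
2 nonzero rows, so rank(C) = 2.
C has 3 columns; by rank–nullity, nullity = 3 − 2 = 1.

1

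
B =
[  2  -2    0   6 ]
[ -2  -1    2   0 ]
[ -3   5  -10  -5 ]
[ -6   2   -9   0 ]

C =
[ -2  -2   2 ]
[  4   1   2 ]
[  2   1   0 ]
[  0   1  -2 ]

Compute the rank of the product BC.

2

First compute BC:
[[-12,   0, -12],
 [  4,   5,  -6],
 [  6,  -4,  14],
 [  2,   5,  -8]]
Now row reduce the product.
R2 ← R2 + (1/3)·R1: [0, 5, -10]
R3 ← R3 + (1/2)·R1: [0, -4, 8]
R4 ← R4 + (1/6)·R1: [0, 5, -10]
R3 ← R3 + (4/5)·R2: [0, 0, 0]
R4 ← R4 − R2: [0, 0, 0]
2 nonzero rows, so rank(BC) = 2.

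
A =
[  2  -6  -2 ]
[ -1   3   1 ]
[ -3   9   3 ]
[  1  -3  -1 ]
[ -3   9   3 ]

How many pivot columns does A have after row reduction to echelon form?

Row reduce to echelon form.
R2 ← R2 + (1/2)·R1: [0, 0, 0]
R3 ← R3 + (3/2)·R1: [0, 0, 0]
R4 ← R4 − (1/2)·R1: [0, 0, 0]
R5 ← R5 + (3/2)·R1: [0, 0, 0]
Echelon form has 1 nonzero row, so rank(A) = 1.
Each nonzero row contributes one pivot column: 1 pivot columns.

1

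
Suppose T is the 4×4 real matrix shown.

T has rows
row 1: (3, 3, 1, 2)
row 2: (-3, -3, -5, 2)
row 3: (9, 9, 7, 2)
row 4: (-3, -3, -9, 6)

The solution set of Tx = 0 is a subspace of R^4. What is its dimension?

2

Row reduce to echelon form.
R2 ← R2 + R1: [0, 0, -4, 4]
R3 ← R3 − (3)·R1: [0, 0, 4, -4]
R4 ← R4 + R1: [0, 0, -8, 8]
R3 ← R3 + R2: [0, 0, 0, 0]
R4 ← R4 − (2)·R2: [0, 0, 0, 0]
2 nonzero rows, so rank(T) = 2.
T has 4 columns; by rank–nullity, nullity = 4 − 2 = 2.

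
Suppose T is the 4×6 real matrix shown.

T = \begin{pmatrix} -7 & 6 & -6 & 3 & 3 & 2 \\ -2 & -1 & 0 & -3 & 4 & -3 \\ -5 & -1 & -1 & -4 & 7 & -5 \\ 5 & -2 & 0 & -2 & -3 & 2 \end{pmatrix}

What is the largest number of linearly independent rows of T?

4

Row reduce to echelon form.
R2 ← R2 − (2/7)·R1: [0, -19/7, 12/7, -27/7, 22/7, -25/7]
R3 ← R3 − (5/7)·R1: [0, -37/7, 23/7, -43/7, 34/7, -45/7]
R4 ← R4 + (5/7)·R1: [0, 16/7, -30/7, 1/7, -6/7, 24/7]
R3 ← R3 − (37/19)·R2: [0, 0, -1/19, 26/19, -24/19, 10/19]
R4 ← R4 + (16/19)·R2: [0, 0, -54/19, -59/19, 34/19, 8/19]
R4 ← R4 − (54)·R3: [0, 0, 0, -77, 70, -28]
Echelon form has 4 nonzero rows, so rank(T) = 4.
The rank gives the maximum number of linearly independent rows: 4.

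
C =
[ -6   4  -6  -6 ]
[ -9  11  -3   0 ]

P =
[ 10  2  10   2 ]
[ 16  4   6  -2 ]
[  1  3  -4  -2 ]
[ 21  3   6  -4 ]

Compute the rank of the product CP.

First compute CP:
[[-128, -32, -48,  16],
 [ 83,  17, -12, -34]]
Now row reduce the product.
R2 ← R2 + (83/128)·R1: [0, -15/4, -345/8, -189/8]
2 nonzero rows, so rank(CP) = 2.

2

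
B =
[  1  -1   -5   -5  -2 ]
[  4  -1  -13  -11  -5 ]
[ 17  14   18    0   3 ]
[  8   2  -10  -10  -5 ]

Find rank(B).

4

Row reduce to echelon form.
R2 ← R2 − (4)·R1: [0, 3, 7, 9, 3]
R3 ← R3 − (17)·R1: [0, 31, 103, 85, 37]
R4 ← R4 − (8)·R1: [0, 10, 30, 30, 11]
R3 ← R3 − (31/3)·R2: [0, 0, 92/3, -8, 6]
R4 ← R4 − (10/3)·R2: [0, 0, 20/3, 0, 1]
R4 ← R4 − (5/23)·R3: [0, 0, 0, 40/23, -7/23]
Echelon form has 4 nonzero rows, so rank(B) = 4.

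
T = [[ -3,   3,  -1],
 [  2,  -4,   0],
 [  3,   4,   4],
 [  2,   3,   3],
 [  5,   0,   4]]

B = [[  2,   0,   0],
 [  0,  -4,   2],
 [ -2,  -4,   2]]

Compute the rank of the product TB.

2

First compute TB:
[[ -4,  -8,   4],
 [  4,  16,  -8],
 [ -2, -32,  16],
 [ -2, -24,  12],
 [  2, -16,   8]]
Now row reduce the product.
R2 ← R2 + R1: [0, 8, -4]
R3 ← R3 − (1/2)·R1: [0, -28, 14]
R4 ← R4 − (1/2)·R1: [0, -20, 10]
R5 ← R5 + (1/2)·R1: [0, -20, 10]
R3 ← R3 + (7/2)·R2: [0, 0, 0]
R4 ← R4 + (5/2)·R2: [0, 0, 0]
R5 ← R5 + (5/2)·R2: [0, 0, 0]
2 nonzero rows, so rank(TB) = 2.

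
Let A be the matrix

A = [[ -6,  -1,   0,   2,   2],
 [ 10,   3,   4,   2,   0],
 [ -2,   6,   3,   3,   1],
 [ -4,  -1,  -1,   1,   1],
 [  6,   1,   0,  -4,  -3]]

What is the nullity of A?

1

Row reduce to echelon form.
R2 ← R2 + (5/3)·R1: [0, 4/3, 4, 16/3, 10/3]
R3 ← R3 − (1/3)·R1: [0, 19/3, 3, 7/3, 1/3]
R4 ← R4 − (2/3)·R1: [0, -1/3, -1, -1/3, -1/3]
R5 ← R5 + R1: [0, 0, 0, -2, -1]
R3 ← R3 − (19/4)·R2: [0, 0, -16, -23, -31/2]
R4 ← R4 + (1/4)·R2: [0, 0, 0, 1, 1/2]
R5 ← R5 + (2)·R4: [0, 0, 0, 0, 0]
4 nonzero rows, so rank(A) = 4.
A has 5 columns; by rank–nullity, nullity = 5 − 4 = 1.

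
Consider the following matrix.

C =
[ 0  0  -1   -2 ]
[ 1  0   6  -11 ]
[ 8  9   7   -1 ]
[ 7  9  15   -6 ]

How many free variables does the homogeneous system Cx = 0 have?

Row reduce to echelon form.
Swap R1 ↔ R2
R3 ← R3 − (8)·R1: [0, 9, -41, 87]
R4 ← R4 − (7)·R1: [0, 9, -27, 71]
Swap R2 ↔ R3
R4 ← R4 − R2: [0, 0, 14, -16]
R4 ← R4 + (14)·R3: [0, 0, 0, -44]
4 nonzero rows, so rank(C) = 4.
C has 4 columns; by rank–nullity, nullity = 4 − 4 = 0.

0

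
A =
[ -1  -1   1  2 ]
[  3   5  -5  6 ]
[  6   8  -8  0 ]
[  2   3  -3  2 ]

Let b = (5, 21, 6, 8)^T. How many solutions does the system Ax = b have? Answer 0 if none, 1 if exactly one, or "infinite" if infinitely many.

infinite

Row reduce the augmented matrix [A | b].
R2 ← R2 + (3)·R1: [0, 2, -2, 12, 36]
R3 ← R3 + (6)·R1: [0, 2, -2, 12, 36]
R4 ← R4 + (2)·R1: [0, 1, -1, 6, 18]
R3 ← R3 − R2: [0, 0, 0, 0, 0]
R4 ← R4 − (1/2)·R2: [0, 0, 0, 0, 0]
The echelon form has 2 nonzero rows, and every pivot lies in the first 4 columns, so rank(A) = rank([A|b]) = 2.
The system is consistent.
rank = 2 < 4 unknowns, so there are infinitely many solutions.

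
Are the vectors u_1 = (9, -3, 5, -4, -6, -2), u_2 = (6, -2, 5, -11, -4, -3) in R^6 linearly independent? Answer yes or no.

yes

Form the matrix with these vectors as rows and row reduce.
R2 ← R2 − (2/3)·R1: [0, 0, 5/3, -25/3, 0, -5/3]
2 nonzero rows, so the 2 vectors span a space of dimension 2.
Since 2 = 2, the vectors are linearly independent.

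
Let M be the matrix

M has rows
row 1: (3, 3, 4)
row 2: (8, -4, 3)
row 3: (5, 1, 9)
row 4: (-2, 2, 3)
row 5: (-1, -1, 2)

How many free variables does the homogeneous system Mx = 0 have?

0

Row reduce to echelon form.
R2 ← R2 − (8/3)·R1: [0, -12, -23/3]
R3 ← R3 − (5/3)·R1: [0, -4, 7/3]
R4 ← R4 + (2/3)·R1: [0, 4, 17/3]
R5 ← R5 + (1/3)·R1: [0, 0, 10/3]
R3 ← R3 − (1/3)·R2: [0, 0, 44/9]
R4 ← R4 + (1/3)·R2: [0, 0, 28/9]
R4 ← R4 − (7/11)·R3: [0, 0, 0]
R5 ← R5 − (15/22)·R3: [0, 0, 0]
3 nonzero rows, so rank(M) = 3.
M has 3 columns; by rank–nullity, nullity = 3 − 3 = 0.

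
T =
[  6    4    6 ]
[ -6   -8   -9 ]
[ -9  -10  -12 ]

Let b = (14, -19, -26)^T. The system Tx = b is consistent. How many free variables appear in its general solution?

1

Row reduce the augmented matrix [T | b].
R2 ← R2 + R1: [0, -4, -3, -5]
R3 ← R3 + (3/2)·R1: [0, -4, -3, -5]
R3 ← R3 − R2: [0, 0, 0, 0]
The echelon form has 2 nonzero rows, and every pivot lies in the first 3 columns, so rank(T) = rank([T|b]) = 2.
The system is consistent.
Free variables = (unknowns) − (rank) = 3 − 2 = 1.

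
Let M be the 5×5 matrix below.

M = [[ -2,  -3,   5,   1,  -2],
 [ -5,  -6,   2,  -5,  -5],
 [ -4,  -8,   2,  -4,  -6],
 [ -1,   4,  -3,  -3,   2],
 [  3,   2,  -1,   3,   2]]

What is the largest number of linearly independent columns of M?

Row reduce to echelon form.
R2 ← R2 − (5/2)·R1: [0, 3/2, -21/2, -15/2, 0]
R3 ← R3 − (2)·R1: [0, -2, -8, -6, -2]
R4 ← R4 − (1/2)·R1: [0, 11/2, -11/2, -7/2, 3]
R5 ← R5 + (3/2)·R1: [0, -5/2, 13/2, 9/2, -1]
R3 ← R3 + (4/3)·R2: [0, 0, -22, -16, -2]
R4 ← R4 − (11/3)·R2: [0, 0, 33, 24, 3]
R5 ← R5 + (5/3)·R2: [0, 0, -11, -8, -1]
R4 ← R4 + (3/2)·R3: [0, 0, 0, 0, 0]
R5 ← R5 − (1/2)·R3: [0, 0, 0, 0, 0]
Echelon form has 3 nonzero rows, so rank(M) = 3.
The rank gives the maximum number of linearly independent columns: 3.

3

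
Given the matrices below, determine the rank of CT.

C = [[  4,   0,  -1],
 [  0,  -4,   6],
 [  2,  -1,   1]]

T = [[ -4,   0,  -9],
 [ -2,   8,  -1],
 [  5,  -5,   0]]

2

First compute CT:
[[-21,   5, -36],
 [ 38, -62,   4],
 [ -1, -13, -17]]
Now row reduce the product.
R2 ← R2 + (38/21)·R1: [0, -1112/21, -428/7]
R3 ← R3 − (1/21)·R1: [0, -278/21, -107/7]
R3 ← R3 − (1/4)·R2: [0, 0, 0]
2 nonzero rows, so rank(CT) = 2.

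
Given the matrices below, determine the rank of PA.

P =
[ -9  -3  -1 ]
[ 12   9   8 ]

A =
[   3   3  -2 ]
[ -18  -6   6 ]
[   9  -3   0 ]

2

First compute PA:
[[ 18,  -6,   0],
 [-54, -42,  30]]
Now row reduce the product.
R2 ← R2 + (3)·R1: [0, -60, 30]
2 nonzero rows, so rank(PA) = 2.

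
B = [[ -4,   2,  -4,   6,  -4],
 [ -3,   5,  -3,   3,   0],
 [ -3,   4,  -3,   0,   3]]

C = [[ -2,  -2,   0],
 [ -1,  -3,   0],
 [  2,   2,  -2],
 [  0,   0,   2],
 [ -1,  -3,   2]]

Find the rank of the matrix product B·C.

First compute BC:
[[  2,   6,  12],
 [ -5, -15,  12],
 [ -7, -21,  12]]
Now row reduce the product.
R2 ← R2 + (5/2)·R1: [0, 0, 42]
R3 ← R3 + (7/2)·R1: [0, 0, 54]
R3 ← R3 − (9/7)·R2: [0, 0, 0]
2 nonzero rows, so rank(BC) = 2.

2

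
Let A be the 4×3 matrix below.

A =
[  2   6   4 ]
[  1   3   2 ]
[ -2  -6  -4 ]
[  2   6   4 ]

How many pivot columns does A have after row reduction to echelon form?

Row reduce to echelon form.
R2 ← R2 − (1/2)·R1: [0, 0, 0]
R3 ← R3 + R1: [0, 0, 0]
R4 ← R4 − R1: [0, 0, 0]
Echelon form has 1 nonzero row, so rank(A) = 1.
Each nonzero row contributes one pivot column: 1 pivot columns.

1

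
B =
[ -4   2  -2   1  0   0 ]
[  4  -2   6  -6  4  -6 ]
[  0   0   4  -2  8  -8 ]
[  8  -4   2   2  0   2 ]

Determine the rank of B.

Row reduce to echelon form.
R2 ← R2 + R1: [0, 0, 4, -5, 4, -6]
R4 ← R4 + (2)·R1: [0, 0, -2, 4, 0, 2]
R3 ← R3 − R2: [0, 0, 0, 3, 4, -2]
R4 ← R4 + (1/2)·R2: [0, 0, 0, 3/2, 2, -1]
R4 ← R4 − (1/2)·R3: [0, 0, 0, 0, 0, 0]
Echelon form has 3 nonzero rows, so rank(B) = 3.

3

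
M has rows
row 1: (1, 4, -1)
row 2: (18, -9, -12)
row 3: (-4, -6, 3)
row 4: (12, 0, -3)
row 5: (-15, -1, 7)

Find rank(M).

Row reduce to echelon form.
R2 ← R2 − (18)·R1: [0, -81, 6]
R3 ← R3 + (4)·R1: [0, 10, -1]
R4 ← R4 − (12)·R1: [0, -48, 9]
R5 ← R5 + (15)·R1: [0, 59, -8]
R3 ← R3 + (10/81)·R2: [0, 0, -7/27]
R4 ← R4 − (16/27)·R2: [0, 0, 49/9]
R5 ← R5 + (59/81)·R2: [0, 0, -98/27]
R4 ← R4 + (21)·R3: [0, 0, 0]
R5 ← R5 − (14)·R3: [0, 0, 0]
Echelon form has 3 nonzero rows, so rank(M) = 3.

3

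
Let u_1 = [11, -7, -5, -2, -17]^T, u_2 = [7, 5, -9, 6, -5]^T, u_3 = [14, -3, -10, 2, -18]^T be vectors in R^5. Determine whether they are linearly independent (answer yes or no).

no

Form the matrix with these vectors as rows and row reduce.
R2 ← R2 − (7/11)·R1: [0, 104/11, -64/11, 80/11, 64/11]
R3 ← R3 − (14/11)·R1: [0, 65/11, -40/11, 50/11, 40/11]
R3 ← R3 − (5/8)·R2: [0, 0, 0, 0, 0]
2 nonzero rows, so the 3 vectors span a space of dimension 2.
Since 2 < 3, the vectors are linearly dependent.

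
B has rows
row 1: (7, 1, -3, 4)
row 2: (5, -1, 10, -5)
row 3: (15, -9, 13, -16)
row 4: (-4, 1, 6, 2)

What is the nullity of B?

0

Row reduce to echelon form.
R2 ← R2 − (5/7)·R1: [0, -12/7, 85/7, -55/7]
R3 ← R3 − (15/7)·R1: [0, -78/7, 136/7, -172/7]
R4 ← R4 + (4/7)·R1: [0, 11/7, 30/7, 30/7]
R3 ← R3 − (13/2)·R2: [0, 0, -119/2, 53/2]
R4 ← R4 + (11/12)·R2: [0, 0, 185/12, -35/12]
R4 ← R4 + (185/714)·R3: [0, 0, 0, 470/119]
4 nonzero rows, so rank(B) = 4.
B has 4 columns; by rank–nullity, nullity = 4 − 4 = 0.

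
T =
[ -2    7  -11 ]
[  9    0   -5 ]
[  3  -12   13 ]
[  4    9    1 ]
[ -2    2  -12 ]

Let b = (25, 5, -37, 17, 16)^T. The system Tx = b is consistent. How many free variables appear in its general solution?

0

Row reduce the augmented matrix [T | b].
R2 ← R2 + (9/2)·R1: [0, 63/2, -109/2, 235/2]
R3 ← R3 + (3/2)·R1: [0, -3/2, -7/2, 1/2]
R4 ← R4 + (2)·R1: [0, 23, -21, 67]
R5 ← R5 − R1: [0, -5, -1, -9]
R3 ← R3 + (1/21)·R2: [0, 0, -128/21, 128/21]
R4 ← R4 − (46/63)·R2: [0, 0, 1184/63, -1184/63]
R5 ← R5 + (10/63)·R2: [0, 0, -608/63, 608/63]
R4 ← R4 + (37/12)·R3: [0, 0, 0, 0]
R5 ← R5 − (19/12)·R3: [0, 0, 0, 0]
The echelon form has 3 nonzero rows, and every pivot lies in the first 3 columns, so rank(T) = rank([T|b]) = 3.
The system is consistent.
Free variables = (unknowns) − (rank) = 3 − 3 = 0.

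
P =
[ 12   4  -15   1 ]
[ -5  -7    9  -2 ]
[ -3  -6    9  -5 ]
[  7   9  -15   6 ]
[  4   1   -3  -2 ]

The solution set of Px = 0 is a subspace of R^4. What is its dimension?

1

Row reduce to echelon form.
R2 ← R2 + (5/12)·R1: [0, -16/3, 11/4, -19/12]
R3 ← R3 + (1/4)·R1: [0, -5, 21/4, -19/4]
R4 ← R4 − (7/12)·R1: [0, 20/3, -25/4, 65/12]
R5 ← R5 − (1/3)·R1: [0, -1/3, 2, -7/3]
R3 ← R3 − (15/16)·R2: [0, 0, 171/64, -209/64]
R4 ← R4 + (5/4)·R2: [0, 0, -45/16, 55/16]
R5 ← R5 − (1/16)·R2: [0, 0, 117/64, -143/64]
R4 ← R4 + (20/19)·R3: [0, 0, 0, 0]
R5 ← R5 − (13/19)·R3: [0, 0, 0, 0]
3 nonzero rows, so rank(P) = 3.
P has 4 columns; by rank–nullity, nullity = 4 − 3 = 1.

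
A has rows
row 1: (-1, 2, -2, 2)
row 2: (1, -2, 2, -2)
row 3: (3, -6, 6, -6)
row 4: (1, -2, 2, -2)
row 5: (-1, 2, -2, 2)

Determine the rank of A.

Row reduce to echelon form.
R2 ← R2 + R1: [0, 0, 0, 0]
R3 ← R3 + (3)·R1: [0, 0, 0, 0]
R4 ← R4 + R1: [0, 0, 0, 0]
R5 ← R5 − R1: [0, 0, 0, 0]
Echelon form has 1 nonzero row, so rank(A) = 1.

1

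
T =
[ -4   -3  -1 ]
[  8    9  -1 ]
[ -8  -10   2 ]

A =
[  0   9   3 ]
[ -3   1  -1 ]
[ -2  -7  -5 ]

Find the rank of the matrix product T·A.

First compute TA:
[[ 11, -32,  -4],
 [-25,  88,  20],
 [ 26, -96, -24]]
Now row reduce the product.
R2 ← R2 + (25/11)·R1: [0, 168/11, 120/11]
R3 ← R3 − (26/11)·R1: [0, -224/11, -160/11]
R3 ← R3 + (4/3)·R2: [0, 0, 0]
2 nonzero rows, so rank(TA) = 2.

2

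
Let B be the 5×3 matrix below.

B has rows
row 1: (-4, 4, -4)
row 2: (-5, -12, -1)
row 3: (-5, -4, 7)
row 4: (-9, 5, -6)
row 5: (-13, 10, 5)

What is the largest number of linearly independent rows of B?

3

Row reduce to echelon form.
R2 ← R2 − (5/4)·R1: [0, -17, 4]
R3 ← R3 − (5/4)·R1: [0, -9, 12]
R4 ← R4 − (9/4)·R1: [0, -4, 3]
R5 ← R5 − (13/4)·R1: [0, -3, 18]
R3 ← R3 − (9/17)·R2: [0, 0, 168/17]
R4 ← R4 − (4/17)·R2: [0, 0, 35/17]
R5 ← R5 − (3/17)·R2: [0, 0, 294/17]
R4 ← R4 − (5/24)·R3: [0, 0, 0]
R5 ← R5 − (7/4)·R3: [0, 0, 0]
Echelon form has 3 nonzero rows, so rank(B) = 3.
The rank gives the maximum number of linearly independent rows: 3.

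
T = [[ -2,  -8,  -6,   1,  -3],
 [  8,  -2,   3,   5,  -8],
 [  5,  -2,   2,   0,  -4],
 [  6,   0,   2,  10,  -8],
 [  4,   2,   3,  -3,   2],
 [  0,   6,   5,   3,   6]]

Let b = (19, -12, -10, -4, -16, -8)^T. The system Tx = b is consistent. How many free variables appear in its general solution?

0

Row reduce the augmented matrix [T | b].
R2 ← R2 + (4)·R1: [0, -34, -21, 9, -20, 64]
R3 ← R3 + (5/2)·R1: [0, -22, -13, 5/2, -23/2, 75/2]
R4 ← R4 + (3)·R1: [0, -24, -16, 13, -17, 53]
R5 ← R5 + (2)·R1: [0, -14, -9, -1, -4, 22]
R3 ← R3 − (11/17)·R2: [0, 0, 10/17, -113/34, 49/34, -133/34]
R4 ← R4 − (12/17)·R2: [0, 0, -20/17, 113/17, -49/17, 133/17]
R5 ← R5 − (7/17)·R2: [0, 0, -6/17, -80/17, 72/17, -74/17]
R6 ← R6 + (3/17)·R2: [0, 0, 22/17, 78/17, 42/17, 56/17]
R4 ← R4 + (2)·R3: [0, 0, 0, 0, 0, 0]
R5 ← R5 + (3/5)·R3: [0, 0, 0, -67/10, 51/10, -67/10]
R6 ← R6 − (11/5)·R3: [0, 0, 0, 119/10, -7/10, 119/10]
Swap R4 ↔ R5
R6 ← R6 + (119/67)·R4: [0, 0, 0, 0, 560/67, 0]
Swap R5 ↔ R6
The echelon form has 5 nonzero rows, and every pivot lies in the first 5 columns, so rank(T) = rank([T|b]) = 5.
The system is consistent.
Free variables = (unknowns) − (rank) = 5 − 5 = 0.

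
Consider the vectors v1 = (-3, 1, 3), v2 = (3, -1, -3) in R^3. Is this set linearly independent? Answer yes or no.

no

Form the matrix with these vectors as rows and row reduce.
R2 ← R2 + R1: [0, 0, 0]
1 nonzero row, so the 2 vectors span a space of dimension 1.
Since 1 < 2, the vectors are linearly dependent.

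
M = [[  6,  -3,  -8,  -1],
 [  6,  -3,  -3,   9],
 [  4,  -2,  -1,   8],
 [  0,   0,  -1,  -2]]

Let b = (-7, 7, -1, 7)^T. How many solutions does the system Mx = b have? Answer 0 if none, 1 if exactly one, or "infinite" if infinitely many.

0

Row reduce the augmented matrix [M | b].
R2 ← R2 − R1: [0, 0, 5, 10, 14]
R3 ← R3 − (2/3)·R1: [0, 0, 13/3, 26/3, 11/3]
R3 ← R3 − (13/15)·R2: [0, 0, 0, 0, -127/15]
R4 ← R4 + (1/5)·R2: [0, 0, 0, 0, 49/5]
R4 ← R4 + (147/127)·R3: [0, 0, 0, 0, 0]
The echelon form has 3 nonzero rows; the last pivot sits in the augmented column, so rank(M) = 2 but rank([M|b]) = 3.
Since the ranks differ, the system is inconsistent.
It has no solutions.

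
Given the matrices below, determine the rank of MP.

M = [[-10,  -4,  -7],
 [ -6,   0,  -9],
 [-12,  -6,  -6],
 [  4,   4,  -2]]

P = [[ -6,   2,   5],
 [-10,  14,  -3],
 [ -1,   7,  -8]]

First compute MP:
[[107, -125,  18],
 [ 45, -75,  42],
 [138, -150,   6],
 [-62,  50,  24]]
Now row reduce the product.
R2 ← R2 − (45/107)·R1: [0, -2400/107, 3684/107]
R3 ← R3 − (138/107)·R1: [0, 1200/107, -1842/107]
R4 ← R4 + (62/107)·R1: [0, -2400/107, 3684/107]
R3 ← R3 + (1/2)·R2: [0, 0, 0]
R4 ← R4 − R2: [0, 0, 0]
2 nonzero rows, so rank(MP) = 2.

2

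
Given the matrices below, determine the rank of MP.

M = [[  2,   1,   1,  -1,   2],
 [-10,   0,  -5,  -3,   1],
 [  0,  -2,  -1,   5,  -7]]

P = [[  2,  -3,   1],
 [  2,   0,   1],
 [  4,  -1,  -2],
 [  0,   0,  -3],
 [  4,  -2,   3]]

3

First compute MP:
[[ 18, -11,  10],
 [-36,  33,  12],
 [-36,  15, -36]]
Now row reduce the product.
R2 ← R2 + (2)·R1: [0, 11, 32]
R3 ← R3 + (2)·R1: [0, -7, -16]
R3 ← R3 + (7/11)·R2: [0, 0, 48/11]
3 nonzero rows, so rank(MP) = 3.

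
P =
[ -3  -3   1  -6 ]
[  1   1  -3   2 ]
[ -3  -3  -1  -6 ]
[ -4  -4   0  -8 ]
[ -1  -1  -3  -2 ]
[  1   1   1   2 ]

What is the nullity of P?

Row reduce to echelon form.
R2 ← R2 + (1/3)·R1: [0, 0, -8/3, 0]
R3 ← R3 − R1: [0, 0, -2, 0]
R4 ← R4 − (4/3)·R1: [0, 0, -4/3, 0]
R5 ← R5 − (1/3)·R1: [0, 0, -10/3, 0]
R6 ← R6 + (1/3)·R1: [0, 0, 4/3, 0]
R3 ← R3 − (3/4)·R2: [0, 0, 0, 0]
R4 ← R4 − (1/2)·R2: [0, 0, 0, 0]
R5 ← R5 − (5/4)·R2: [0, 0, 0, 0]
R6 ← R6 + (1/2)·R2: [0, 0, 0, 0]
2 nonzero rows, so rank(P) = 2.
P has 4 columns; by rank–nullity, nullity = 4 − 2 = 2.

2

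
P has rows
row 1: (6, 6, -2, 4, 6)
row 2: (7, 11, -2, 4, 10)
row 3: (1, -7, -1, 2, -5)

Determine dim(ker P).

Row reduce to echelon form.
R2 ← R2 − (7/6)·R1: [0, 4, 1/3, -2/3, 3]
R3 ← R3 − (1/6)·R1: [0, -8, -2/3, 4/3, -6]
R3 ← R3 + (2)·R2: [0, 0, 0, 0, 0]
2 nonzero rows, so rank(P) = 2.
P has 5 columns; by rank–nullity, nullity = 5 − 2 = 3.

3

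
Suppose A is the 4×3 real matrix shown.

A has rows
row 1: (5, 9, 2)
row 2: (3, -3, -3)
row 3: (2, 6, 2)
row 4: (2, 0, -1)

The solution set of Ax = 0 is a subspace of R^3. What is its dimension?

Row reduce to echelon form.
R2 ← R2 − (3/5)·R1: [0, -42/5, -21/5]
R3 ← R3 − (2/5)·R1: [0, 12/5, 6/5]
R4 ← R4 − (2/5)·R1: [0, -18/5, -9/5]
R3 ← R3 + (2/7)·R2: [0, 0, 0]
R4 ← R4 − (3/7)·R2: [0, 0, 0]
2 nonzero rows, so rank(A) = 2.
A has 3 columns; by rank–nullity, nullity = 3 − 2 = 1.

1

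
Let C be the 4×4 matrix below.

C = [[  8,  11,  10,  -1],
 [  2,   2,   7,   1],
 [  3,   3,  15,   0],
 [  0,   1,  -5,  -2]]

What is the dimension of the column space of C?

Row reduce to echelon form.
R2 ← R2 − (1/4)·R1: [0, -3/4, 9/2, 5/4]
R3 ← R3 − (3/8)·R1: [0, -9/8, 45/4, 3/8]
R3 ← R3 − (3/2)·R2: [0, 0, 9/2, -3/2]
R4 ← R4 + (4/3)·R2: [0, 0, 1, -1/3]
R4 ← R4 − (2/9)·R3: [0, 0, 0, 0]
Echelon form has 3 nonzero rows, so rank(C) = 3.
The column space has dimension equal to the rank: 3.

3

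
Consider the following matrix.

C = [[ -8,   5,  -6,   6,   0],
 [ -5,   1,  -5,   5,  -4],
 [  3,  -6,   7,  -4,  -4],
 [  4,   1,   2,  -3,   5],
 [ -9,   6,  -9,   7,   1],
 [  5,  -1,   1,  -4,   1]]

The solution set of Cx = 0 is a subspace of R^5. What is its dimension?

Row reduce to echelon form.
R2 ← R2 − (5/8)·R1: [0, -17/8, -5/4, 5/4, -4]
R3 ← R3 + (3/8)·R1: [0, -33/8, 19/4, -7/4, -4]
R4 ← R4 + (1/2)·R1: [0, 7/2, -1, 0, 5]
R5 ← R5 − (9/8)·R1: [0, 3/8, -9/4, 1/4, 1]
R6 ← R6 + (5/8)·R1: [0, 17/8, -11/4, -1/4, 1]
R3 ← R3 − (33/17)·R2: [0, 0, 122/17, -71/17, 64/17]
R4 ← R4 + (28/17)·R2: [0, 0, -52/17, 35/17, -27/17]
R5 ← R5 + (3/17)·R2: [0, 0, -42/17, 8/17, 5/17]
R6 ← R6 + R2: [0, 0, -4, 1, -3]
R4 ← R4 + (26/61)·R3: [0, 0, 0, 17/61, 1/61]
R5 ← R5 + (21/61)·R3: [0, 0, 0, -59/61, 97/61]
R6 ← R6 + (34/61)·R3: [0, 0, 0, -81/61, -55/61]
R5 ← R5 + (59/17)·R4: [0, 0, 0, 0, 28/17]
R6 ← R6 + (81/17)·R4: [0, 0, 0, 0, -14/17]
R6 ← R6 + (1/2)·R5: [0, 0, 0, 0, 0]
5 nonzero rows, so rank(C) = 5.
C has 5 columns; by rank–nullity, nullity = 5 − 5 = 0.

0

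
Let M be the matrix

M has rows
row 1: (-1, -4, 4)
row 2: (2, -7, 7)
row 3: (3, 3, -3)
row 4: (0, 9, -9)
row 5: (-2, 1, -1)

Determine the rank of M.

Row reduce to echelon form.
R2 ← R2 + (2)·R1: [0, -15, 15]
R3 ← R3 + (3)·R1: [0, -9, 9]
R5 ← R5 − (2)·R1: [0, 9, -9]
R3 ← R3 − (3/5)·R2: [0, 0, 0]
R4 ← R4 + (3/5)·R2: [0, 0, 0]
R5 ← R5 + (3/5)·R2: [0, 0, 0]
Echelon form has 2 nonzero rows, so rank(M) = 2.

2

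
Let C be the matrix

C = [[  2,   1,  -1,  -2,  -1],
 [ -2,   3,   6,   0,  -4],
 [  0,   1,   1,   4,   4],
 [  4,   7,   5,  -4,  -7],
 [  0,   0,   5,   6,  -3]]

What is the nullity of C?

Row reduce to echelon form.
R2 ← R2 + R1: [0, 4, 5, -2, -5]
R4 ← R4 − (2)·R1: [0, 5, 7, 0, -5]
R3 ← R3 − (1/4)·R2: [0, 0, -1/4, 9/2, 21/4]
R4 ← R4 − (5/4)·R2: [0, 0, 3/4, 5/2, 5/4]
R4 ← R4 + (3)·R3: [0, 0, 0, 16, 17]
R5 ← R5 + (20)·R3: [0, 0, 0, 96, 102]
R5 ← R5 − (6)·R4: [0, 0, 0, 0, 0]
4 nonzero rows, so rank(C) = 4.
C has 5 columns; by rank–nullity, nullity = 5 − 4 = 1.

1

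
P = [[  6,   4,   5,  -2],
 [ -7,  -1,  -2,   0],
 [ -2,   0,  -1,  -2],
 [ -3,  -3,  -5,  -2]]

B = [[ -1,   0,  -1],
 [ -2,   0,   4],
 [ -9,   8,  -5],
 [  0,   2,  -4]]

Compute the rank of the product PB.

First compute PB:
[[-59,  36,  -7],
 [ 27, -16,  13],
 [ 11, -12,  15],
 [ 54, -44,  24]]
Now row reduce the product.
R2 ← R2 + (27/59)·R1: [0, 28/59, 578/59]
R3 ← R3 + (11/59)·R1: [0, -312/59, 808/59]
R4 ← R4 + (54/59)·R1: [0, -652/59, 1038/59]
R3 ← R3 + (78/7)·R2: [0, 0, 860/7]
R4 ← R4 + (163/7)·R2: [0, 0, 1720/7]
R4 ← R4 − (2)·R3: [0, 0, 0]
3 nonzero rows, so rank(PB) = 3.

3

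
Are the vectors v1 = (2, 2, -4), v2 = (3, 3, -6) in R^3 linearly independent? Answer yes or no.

Form the matrix with these vectors as rows and row reduce.
R2 ← R2 − (3/2)·R1: [0, 0, 0]
1 nonzero row, so the 2 vectors span a space of dimension 1.
Since 1 < 2, the vectors are linearly dependent.

no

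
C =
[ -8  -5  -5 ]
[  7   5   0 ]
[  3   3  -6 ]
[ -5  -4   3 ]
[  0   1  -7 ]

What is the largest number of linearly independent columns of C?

Row reduce to echelon form.
R2 ← R2 + (7/8)·R1: [0, 5/8, -35/8]
R3 ← R3 + (3/8)·R1: [0, 9/8, -63/8]
R4 ← R4 − (5/8)·R1: [0, -7/8, 49/8]
R3 ← R3 − (9/5)·R2: [0, 0, 0]
R4 ← R4 + (7/5)·R2: [0, 0, 0]
R5 ← R5 − (8/5)·R2: [0, 0, 0]
Echelon form has 2 nonzero rows, so rank(C) = 2.
The rank gives the maximum number of linearly independent columns: 2.

2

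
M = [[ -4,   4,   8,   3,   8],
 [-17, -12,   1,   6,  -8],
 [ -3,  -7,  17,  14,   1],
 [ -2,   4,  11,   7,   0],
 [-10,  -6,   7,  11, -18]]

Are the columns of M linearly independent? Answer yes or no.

Row reduce M to echelon form.
R2 ← R2 − (17/4)·R1: [0, -29, -33, -27/4, -42]
R3 ← R3 − (3/4)·R1: [0, -10, 11, 47/4, -5]
R4 ← R4 − (1/2)·R1: [0, 2, 7, 11/2, -4]
R5 ← R5 − (5/2)·R1: [0, -16, -13, 7/2, -38]
R3 ← R3 − (10/29)·R2: [0, 0, 649/29, 1633/116, 275/29]
R4 ← R4 + (2/29)·R2: [0, 0, 137/29, 146/29, -200/29]
R5 ← R5 − (16/29)·R2: [0, 0, 151/29, 419/58, -430/29]
R4 ← R4 − (137/649)·R3: [0, 0, 0, 5355/2596, -525/59]
R5 ← R5 − (151/649)·R3: [0, 0, 0, 10251/2596, -1005/59]
R5 ← R5 − (67/35)·R4: [0, 0, 0, 0, 0]
4 pivots among 5 columns.
Only 4 < 5 pivot columns, so the columns are linearly dependent.

no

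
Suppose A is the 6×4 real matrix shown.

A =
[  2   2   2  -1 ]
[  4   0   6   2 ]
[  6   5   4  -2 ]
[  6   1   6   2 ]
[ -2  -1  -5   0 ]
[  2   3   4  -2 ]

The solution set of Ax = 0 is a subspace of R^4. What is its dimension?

Row reduce to echelon form.
R2 ← R2 − (2)·R1: [0, -4, 2, 4]
R3 ← R3 − (3)·R1: [0, -1, -2, 1]
R4 ← R4 − (3)·R1: [0, -5, 0, 5]
R5 ← R5 + R1: [0, 1, -3, -1]
R6 ← R6 − R1: [0, 1, 2, -1]
R3 ← R3 − (1/4)·R2: [0, 0, -5/2, 0]
R4 ← R4 − (5/4)·R2: [0, 0, -5/2, 0]
R5 ← R5 + (1/4)·R2: [0, 0, -5/2, 0]
R6 ← R6 + (1/4)·R2: [0, 0, 5/2, 0]
R4 ← R4 − R3: [0, 0, 0, 0]
R5 ← R5 − R3: [0, 0, 0, 0]
R6 ← R6 + R3: [0, 0, 0, 0]
3 nonzero rows, so rank(A) = 3.
A has 4 columns; by rank–nullity, nullity = 4 − 3 = 1.

1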